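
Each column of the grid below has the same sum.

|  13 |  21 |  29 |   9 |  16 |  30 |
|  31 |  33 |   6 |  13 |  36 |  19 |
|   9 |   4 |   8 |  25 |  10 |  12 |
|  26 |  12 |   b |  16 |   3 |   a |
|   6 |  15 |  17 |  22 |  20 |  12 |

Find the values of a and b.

Column 2 sums to 85 and so does column 4; that's the common total.
In column 6 the known cells total 73, leaving 85 − 73 = 12.
In column 3 the known cells total 60, leaving 85 − 60 = 25.

a = 12, b = 25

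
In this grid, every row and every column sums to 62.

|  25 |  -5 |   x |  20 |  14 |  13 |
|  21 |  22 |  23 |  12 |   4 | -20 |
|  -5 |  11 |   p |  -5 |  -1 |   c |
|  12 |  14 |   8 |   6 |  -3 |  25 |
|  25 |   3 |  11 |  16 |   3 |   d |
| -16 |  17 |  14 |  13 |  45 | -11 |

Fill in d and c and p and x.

The known cells in row 1 total 67, leaving 62 − 67 = -5 for the blank.
The known cells in row 5 total 58, leaving 62 − 58 = 4 for the blank.
The known cells in column 6 total 11, leaving 62 − 11 = 51 for the blank.
The known cells in row 3 total 51, leaving 62 − 51 = 11 for the blank.

d = 4, c = 51, p = 11, x = -5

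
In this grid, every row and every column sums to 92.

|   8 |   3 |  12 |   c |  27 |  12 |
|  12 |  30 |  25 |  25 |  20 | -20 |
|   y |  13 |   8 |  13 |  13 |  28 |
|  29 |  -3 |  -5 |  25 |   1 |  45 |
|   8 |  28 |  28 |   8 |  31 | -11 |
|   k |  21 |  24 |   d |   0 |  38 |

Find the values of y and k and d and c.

y = 17, k = 18, d = -9, c = 30

The known cells in row 1 total 62, leaving 92 − 62 = 30 for the blank.
The known cells in column 4 total 101, leaving 92 − 101 = -9 for the blank.
The known cells in row 6 total 74, leaving 92 − 74 = 18 for the blank.
The known cells in row 3 total 75, leaving 92 − 75 = 17 for the blank.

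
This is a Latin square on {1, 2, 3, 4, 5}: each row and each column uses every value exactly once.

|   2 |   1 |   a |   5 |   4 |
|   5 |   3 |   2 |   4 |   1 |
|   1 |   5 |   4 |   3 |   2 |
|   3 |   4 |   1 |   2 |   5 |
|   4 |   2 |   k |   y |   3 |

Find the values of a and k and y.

Cell (1,3): row 1 already has {1, 2, 4, 5} → 3.
At (row 5, col 3): column 3 already has {1, 2, 3, 4}, so the value is 5.
For row 5, column 4: row 5 already has {2, 3, 4, 5}; that leaves 1.

a = 3, k = 5, y = 1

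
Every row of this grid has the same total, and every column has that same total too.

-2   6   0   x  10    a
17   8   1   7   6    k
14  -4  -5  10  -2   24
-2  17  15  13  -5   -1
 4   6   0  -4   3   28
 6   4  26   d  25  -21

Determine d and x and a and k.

d = -3, x = 14, a = 9, k = -2

Rows 3 and 4 both sum to 37, so that's the common total.
Row 6 has 6 + 4 + 26 + 25 − 21 = 40; the blank must be 37 − 40 = -3.
Column 4 has 7 + 10 + 13 − 4 − 3 = 23; the blank must be 37 − 23 = 14.
Row 1 has -2 + 6 + 0 + 14 + 10 = 28; the blank must be 37 − 28 = 9.
Row 2 has 17 + 8 + 1 + 7 + 6 = 39; the blank must be 37 − 39 = -2.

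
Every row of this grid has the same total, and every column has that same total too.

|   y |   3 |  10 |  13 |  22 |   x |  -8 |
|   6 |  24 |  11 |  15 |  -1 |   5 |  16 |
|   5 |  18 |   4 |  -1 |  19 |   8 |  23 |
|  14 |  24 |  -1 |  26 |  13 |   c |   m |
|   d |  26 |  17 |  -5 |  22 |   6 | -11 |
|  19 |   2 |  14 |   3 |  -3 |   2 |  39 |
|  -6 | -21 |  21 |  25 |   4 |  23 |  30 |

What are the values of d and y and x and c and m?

d = 21, y = 17, x = 19, c = 13, m = -13

Rows 2 and 3 both sum to 76, so that's the common total.
Row 5: 26 + 17 − 5 + 22 + 6 − 11 = 55, so its missing entry is 76 − 55 = 21.
Column 1: 6 + 5 + 14 + 21 + 19 − 6 = 59, so its missing entry is 76 − 59 = 17.
Row 1: 17 + 3 + 10 + 13 + 22 − 8 = 57, so its missing entry is 76 − 57 = 19.
Column 7: -8 + 16 + 23 − 11 + 39 + 30 = 89, so its missing entry is 76 − 89 = -13.
Row 4: 14 + 24 − 1 + 26 + 13 − 13 = 63, so its missing entry is 76 − 63 = 13.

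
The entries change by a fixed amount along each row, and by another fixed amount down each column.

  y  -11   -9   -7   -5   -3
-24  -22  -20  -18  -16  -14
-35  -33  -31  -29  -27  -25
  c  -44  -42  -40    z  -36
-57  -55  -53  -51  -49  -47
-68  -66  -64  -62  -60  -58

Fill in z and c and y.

Along each row the entries change by 2 per step; down each column they change by -11.
Row 4: from -44 at column 2, stepping by 2 to column 5 gives -38.
Row 4: from -44 at column 2, stepping by 2 to column 1 gives -46.
Row 1: from -11 at column 2, stepping by 2 to column 1 gives -13.

z = -38, c = -46, y = -13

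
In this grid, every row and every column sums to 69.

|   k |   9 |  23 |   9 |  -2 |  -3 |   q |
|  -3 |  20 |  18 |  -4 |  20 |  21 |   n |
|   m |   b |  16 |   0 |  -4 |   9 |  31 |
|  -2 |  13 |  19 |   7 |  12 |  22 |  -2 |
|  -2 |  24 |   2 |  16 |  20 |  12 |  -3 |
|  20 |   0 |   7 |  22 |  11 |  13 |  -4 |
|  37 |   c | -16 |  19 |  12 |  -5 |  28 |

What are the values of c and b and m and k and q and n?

Row 7 has 37 − 16 + 19 + 12 − 5 + 28 = 75; the blank must be 69 − 75 = -6.
Column 2 has 9 + 20 + 13 + 24 + 0 − 6 = 60; the blank must be 69 − 60 = 9.
Row 3 has 9 + 16 + 0 − 4 + 9 + 31 = 61; the blank must be 69 − 61 = 8.
Column 1 has -3 + 8 − 2 − 2 + 20 + 37 = 58; the blank must be 69 − 58 = 11.
Row 1 has 11 + 9 + 23 + 9 − 2 − 3 = 47; the blank must be 69 − 47 = 22.
Row 2 has -3 + 20 + 18 − 4 + 20 + 21 = 72; the blank must be 69 − 72 = -3.

c = -6, b = 9, m = 8, k = 11, q = 22, n = -3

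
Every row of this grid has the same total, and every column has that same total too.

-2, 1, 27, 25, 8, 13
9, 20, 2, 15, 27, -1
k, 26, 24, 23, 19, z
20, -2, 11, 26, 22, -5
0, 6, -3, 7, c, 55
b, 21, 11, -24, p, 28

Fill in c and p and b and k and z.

Rows 1 and 2 both sum to 72, so that's the common total.
The known cells in row 5 total 65, leaving 72 − 65 = 7 for the blank.
The known cells in column 5 total 83, leaving 72 − 83 = -11 for the blank.
The known cells in row 6 total 25, leaving 72 − 25 = 47 for the blank.
The known cells in column 1 total 74, leaving 72 − 74 = -2 for the blank.
The known cells in row 3 total 90, leaving 72 − 90 = -18 for the blank.

c = 7, p = -11, b = 47, k = -2, z = -18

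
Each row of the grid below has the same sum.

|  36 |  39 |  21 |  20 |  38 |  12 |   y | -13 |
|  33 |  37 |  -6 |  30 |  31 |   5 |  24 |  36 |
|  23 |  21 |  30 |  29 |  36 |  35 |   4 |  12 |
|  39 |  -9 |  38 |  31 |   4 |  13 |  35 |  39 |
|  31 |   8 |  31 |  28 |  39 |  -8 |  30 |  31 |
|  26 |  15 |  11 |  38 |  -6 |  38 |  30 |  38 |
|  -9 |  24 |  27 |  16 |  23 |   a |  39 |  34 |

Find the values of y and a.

Rows 3 and 5 both add up to 190, so every row sums to 190.
Row 1: 36 + 39 + 21 + 20 + 38 + 12 − 13 = 153, so the missing entry is 190 − 153 = 37.
Row 7: -9 + 24 + 27 + 16 + 23 + 39 + 34 = 154, so the missing entry is 190 − 154 = 36.

y = 37, a = 36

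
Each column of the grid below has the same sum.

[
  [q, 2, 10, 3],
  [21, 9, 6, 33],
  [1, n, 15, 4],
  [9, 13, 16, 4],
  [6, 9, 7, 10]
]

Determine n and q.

Column 3 sums to 54 and so does column 4; that's the common total.
In column 2 the known cells total 33, leaving 54 − 33 = 21.
In column 1 the known cells total 37, leaving 54 − 37 = 17.

n = 21, q = 17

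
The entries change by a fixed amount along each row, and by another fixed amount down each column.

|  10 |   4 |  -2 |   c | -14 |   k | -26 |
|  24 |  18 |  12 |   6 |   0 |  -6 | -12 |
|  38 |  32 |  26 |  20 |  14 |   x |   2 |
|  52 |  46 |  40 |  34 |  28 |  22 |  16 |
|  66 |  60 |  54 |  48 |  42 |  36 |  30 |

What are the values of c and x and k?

c = -8, x = 8, k = -20

Along each row the entries change by -6 per step; down each column they change by 14.
Row 1: from 10 at column 1, stepping by -6 to column 4 gives -8.
Row 3: from 38 at column 1, stepping by -6 to column 6 gives 8.
Row 1: from 10 at column 1, stepping by -6 to column 6 gives -20.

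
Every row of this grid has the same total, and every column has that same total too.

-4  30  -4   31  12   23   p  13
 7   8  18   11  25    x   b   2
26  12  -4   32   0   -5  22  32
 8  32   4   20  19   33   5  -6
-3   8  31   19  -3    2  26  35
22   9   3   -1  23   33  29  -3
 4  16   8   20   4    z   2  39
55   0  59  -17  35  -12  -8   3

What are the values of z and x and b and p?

Rows 3 and 4 both sum to 115, so that's the common total.
Row 1: -4 + 30 − 4 + 31 + 12 + 23 + 13 = 101, so its missing entry is 115 − 101 = 14.
Column 7: 14 + 22 + 5 + 26 + 29 + 2 − 8 = 90, so its missing entry is 115 − 90 = 25.
Row 7: 4 + 16 + 8 + 20 + 4 + 2 + 39 = 93, so its missing entry is 115 − 93 = 22.
Row 2: 7 + 8 + 18 + 11 + 25 + 25 + 2 = 96, so its missing entry is 115 − 96 = 19.

z = 22, x = 19, b = 25, p = 14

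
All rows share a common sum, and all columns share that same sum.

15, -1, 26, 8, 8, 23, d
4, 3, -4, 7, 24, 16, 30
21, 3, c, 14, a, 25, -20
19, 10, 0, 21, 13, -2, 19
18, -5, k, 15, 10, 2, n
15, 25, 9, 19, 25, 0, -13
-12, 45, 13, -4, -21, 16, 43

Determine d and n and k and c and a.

Rows 2 and 4 both sum to 80, so that's the common total.
Column 5: 8 + 24 + 13 + 10 + 25 − 21 = 59, so its missing entry is 80 − 59 = 21.
Row 1: 15 − 1 + 26 + 8 + 8 + 23 = 79, so its missing entry is 80 − 79 = 1.
Column 7: 1 + 30 − 20 + 19 − 13 + 43 = 60, so its missing entry is 80 − 60 = 20.
Row 5: 18 − 5 + 15 + 10 + 2 + 20 = 60, so its missing entry is 80 − 60 = 20.
Row 3: 21 + 3 + 14 + 21 + 25 − 20 = 64, so its missing entry is 80 − 64 = 16.

d = 1, n = 20, k = 20, c = 16, a = 21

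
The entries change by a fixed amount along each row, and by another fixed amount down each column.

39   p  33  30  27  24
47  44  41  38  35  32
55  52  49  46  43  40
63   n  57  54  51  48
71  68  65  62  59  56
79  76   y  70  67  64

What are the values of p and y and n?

Along each row the entries change by -3 per step; down each column they change by 8.
Row 1: from 39 at column 1, stepping by -3 to column 2 gives 36.
Row 6: from 79 at column 1, stepping by -3 to column 3 gives 73.
Row 4: from 63 at column 1, stepping by -3 to column 2 gives 60.

p = 36, y = 73, n = 60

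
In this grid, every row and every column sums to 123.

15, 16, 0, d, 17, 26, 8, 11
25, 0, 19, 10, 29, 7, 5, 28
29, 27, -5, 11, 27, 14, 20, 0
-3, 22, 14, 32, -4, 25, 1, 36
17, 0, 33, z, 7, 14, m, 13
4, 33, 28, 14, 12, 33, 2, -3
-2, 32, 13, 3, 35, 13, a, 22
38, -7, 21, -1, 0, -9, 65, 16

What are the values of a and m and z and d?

Row 7: -2 + 32 + 13 + 3 + 35 + 13 + 22 = 116, so its missing entry is 123 − 116 = 7.
Row 1: 15 + 16 + 0 + 17 + 26 + 8 + 11 = 93, so its missing entry is 123 − 93 = 30.
Column 7: 8 + 5 + 20 + 1 + 2 + 7 + 65 = 108, so its missing entry is 123 − 108 = 15.
Row 5: 17 + 0 + 33 + 7 + 14 + 15 + 13 = 99, so its missing entry is 123 − 99 = 24.

a = 7, m = 15, z = 24, d = 30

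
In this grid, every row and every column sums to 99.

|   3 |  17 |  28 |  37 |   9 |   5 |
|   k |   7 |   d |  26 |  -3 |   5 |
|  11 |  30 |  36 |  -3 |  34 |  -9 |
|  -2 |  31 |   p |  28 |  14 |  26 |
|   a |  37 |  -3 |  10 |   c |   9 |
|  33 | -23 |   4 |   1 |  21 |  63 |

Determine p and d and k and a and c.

p = 2, d = 32, k = 32, a = 22, c = 24

The known cells in column 5 total 75, leaving 99 − 75 = 24 for the blank.
The known cells in row 5 total 77, leaving 99 − 77 = 22 for the blank.
The known cells in column 1 total 67, leaving 99 − 67 = 32 for the blank.
The known cells in row 2 total 67, leaving 99 − 67 = 32 for the blank.
The known cells in row 4 total 97, leaving 99 − 97 = 2 for the blank.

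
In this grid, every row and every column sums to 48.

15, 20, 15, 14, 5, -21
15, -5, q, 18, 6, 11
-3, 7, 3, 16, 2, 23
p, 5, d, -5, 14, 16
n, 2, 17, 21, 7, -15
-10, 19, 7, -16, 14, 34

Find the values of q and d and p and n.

Row 5: 2 + 17 + 21 + 7 − 15 = 32, so its missing entry is 48 − 32 = 16.
Row 2: 15 − 5 + 18 + 6 + 11 = 45, so its missing entry is 48 − 45 = 3.
Column 3: 15 + 3 + 3 + 17 + 7 = 45, so its missing entry is 48 − 45 = 3.
Row 4: 5 + 3 − 5 + 14 + 16 = 33, so its missing entry is 48 − 33 = 15.

q = 3, d = 3, p = 15, n = 16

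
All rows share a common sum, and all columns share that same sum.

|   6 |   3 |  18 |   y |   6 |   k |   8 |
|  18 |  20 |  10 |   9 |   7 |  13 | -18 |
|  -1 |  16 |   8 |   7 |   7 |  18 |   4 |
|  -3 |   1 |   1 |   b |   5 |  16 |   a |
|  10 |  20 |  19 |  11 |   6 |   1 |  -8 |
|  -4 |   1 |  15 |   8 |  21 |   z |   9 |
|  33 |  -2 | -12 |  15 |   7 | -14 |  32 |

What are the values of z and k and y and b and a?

z = 9, k = 16, y = 2, b = 7, a = 32

Rows 2 and 3 both sum to 59, so that's the common total.
Row 6 has -4 + 1 + 15 + 8 + 21 + 9 = 50; the blank must be 59 − 50 = 9.
Column 6 has 13 + 18 + 16 + 1 + 9 − 14 = 43; the blank must be 59 − 43 = 16.
Row 1 has 6 + 3 + 18 + 6 + 16 + 8 = 57; the blank must be 59 − 57 = 2.
Column 4 has 2 + 9 + 7 + 11 + 8 + 15 = 52; the blank must be 59 − 52 = 7.
Row 4 has -3 + 1 + 1 + 7 + 5 + 16 = 27; the blank must be 59 − 27 = 32.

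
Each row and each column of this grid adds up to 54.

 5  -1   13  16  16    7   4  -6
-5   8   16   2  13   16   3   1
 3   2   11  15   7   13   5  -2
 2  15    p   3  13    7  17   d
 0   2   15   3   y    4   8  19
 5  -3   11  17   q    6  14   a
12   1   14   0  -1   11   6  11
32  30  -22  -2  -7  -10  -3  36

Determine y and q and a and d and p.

y = 3, q = 10, a = -6, d = 1, p = -4

Row 5: 0 + 2 + 15 + 3 + 4 + 8 + 19 = 51, so its missing entry is 54 − 51 = 3.
Column 5: 16 + 13 + 7 + 13 + 3 − 1 − 7 = 44, so its missing entry is 54 − 44 = 10.
Row 6: 5 − 3 + 11 + 17 + 10 + 6 + 14 = 60, so its missing entry is 54 − 60 = -6.
Column 8: -6 + 1 − 2 + 19 − 6 + 11 + 36 = 53, so its missing entry is 54 − 53 = 1.
Row 4: 2 + 15 + 3 + 13 + 7 + 17 + 1 = 58, so its missing entry is 54 − 58 = -4.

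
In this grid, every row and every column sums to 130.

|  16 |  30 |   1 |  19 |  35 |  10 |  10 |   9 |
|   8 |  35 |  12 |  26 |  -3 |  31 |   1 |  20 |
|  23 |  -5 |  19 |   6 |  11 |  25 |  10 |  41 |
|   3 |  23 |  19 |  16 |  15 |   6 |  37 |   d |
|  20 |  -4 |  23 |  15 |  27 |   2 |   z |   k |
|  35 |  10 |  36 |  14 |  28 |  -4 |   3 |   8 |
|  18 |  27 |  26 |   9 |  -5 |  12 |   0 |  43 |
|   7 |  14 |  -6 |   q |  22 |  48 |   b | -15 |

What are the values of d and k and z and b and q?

d = 11, k = 13, z = 34, b = 35, q = 25

The known cells in row 4 total 119, leaving 130 − 119 = 11 for the blank.
The known cells in column 4 total 105, leaving 130 − 105 = 25 for the blank.
The known cells in row 8 total 95, leaving 130 − 95 = 35 for the blank.
The known cells in column 7 total 96, leaving 130 − 96 = 34 for the blank.
The known cells in row 5 total 117, leaving 130 − 117 = 13 for the blank.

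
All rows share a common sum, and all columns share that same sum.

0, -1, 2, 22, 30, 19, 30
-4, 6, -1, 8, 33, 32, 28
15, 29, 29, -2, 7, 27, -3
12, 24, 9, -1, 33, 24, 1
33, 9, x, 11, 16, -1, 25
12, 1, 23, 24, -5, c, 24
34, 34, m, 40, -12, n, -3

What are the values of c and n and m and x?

c = 23, n = -22, m = 31, x = 9

Rows 1 and 2 both sum to 102, so that's the common total.
The known cells in row 5 total 93, leaving 102 − 93 = 9 for the blank.
The known cells in column 3 total 71, leaving 102 − 71 = 31 for the blank.
The known cells in row 6 total 79, leaving 102 − 79 = 23 for the blank.
The known cells in row 7 total 124, leaving 102 − 124 = -22 for the blank.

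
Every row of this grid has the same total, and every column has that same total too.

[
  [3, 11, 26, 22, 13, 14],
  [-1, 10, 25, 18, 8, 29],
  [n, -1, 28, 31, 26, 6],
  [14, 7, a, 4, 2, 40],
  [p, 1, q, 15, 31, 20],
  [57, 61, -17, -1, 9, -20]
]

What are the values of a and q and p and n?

Rows 1 and 2 both sum to 89, so that's the common total.
The known cells in row 4 total 67, leaving 89 − 67 = 22 for the blank.
The known cells in row 3 total 90, leaving 89 − 90 = -1 for the blank.
The known cells in column 1 total 72, leaving 89 − 72 = 17 for the blank.
The known cells in row 5 total 84, leaving 89 − 84 = 5 for the blank.

a = 22, q = 5, p = 17, n = -1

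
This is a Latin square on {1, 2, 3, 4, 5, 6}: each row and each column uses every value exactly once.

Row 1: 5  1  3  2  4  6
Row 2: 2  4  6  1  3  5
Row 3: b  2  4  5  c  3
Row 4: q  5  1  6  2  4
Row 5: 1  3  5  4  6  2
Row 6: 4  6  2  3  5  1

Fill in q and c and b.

q = 3, c = 1, b = 6

For row 3, column 5: column 5 already has {2, 3, 4, 5, 6}; that leaves 1.
At (row 3, col 1): row 3 already has {1, 2, 3, 4, 5}, so the value is 6.
Cell (4,1): row 4 already has {1, 2, 4, 5, 6} → 3.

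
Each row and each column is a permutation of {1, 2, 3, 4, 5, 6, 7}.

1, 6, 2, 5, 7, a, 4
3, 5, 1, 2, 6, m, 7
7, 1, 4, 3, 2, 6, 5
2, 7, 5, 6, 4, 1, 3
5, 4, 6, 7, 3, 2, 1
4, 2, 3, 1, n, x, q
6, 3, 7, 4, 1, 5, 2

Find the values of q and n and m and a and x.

For row 2, column 6: row 2 already has {1, 2, 3, 5, 6, 7}; that leaves 4.
For row 6, column 5: column 5 already has {1, 2, 3, 4, 6, 7}; that leaves 5.
For row 6, column 7: column 7 already has {1, 2, 3, 4, 5, 7}; that leaves 6.
Cell (6,6): row 6 already has {1, 2, 3, 4, 5, 6} → 7.
At (row 1, col 6): row 1 already has {1, 2, 4, 5, 6, 7}, so the value is 3.

q = 6, n = 5, m = 4, a = 3, x = 7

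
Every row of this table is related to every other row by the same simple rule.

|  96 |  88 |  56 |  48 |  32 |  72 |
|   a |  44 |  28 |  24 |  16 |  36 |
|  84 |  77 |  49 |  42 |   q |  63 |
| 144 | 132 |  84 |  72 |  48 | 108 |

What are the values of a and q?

a = 48, q = 28

Each row is a constant multiple of every other row — this is a multiplication table with the headers hidden.
Row 2 is 24/48 = 1/2 times row 1, so its entry in column 1 is 96 × 1/2 = 48.
Row 3 is 42/48 = 7/8 times row 1, so its entry in column 5 is 32 × 7/8 = 28.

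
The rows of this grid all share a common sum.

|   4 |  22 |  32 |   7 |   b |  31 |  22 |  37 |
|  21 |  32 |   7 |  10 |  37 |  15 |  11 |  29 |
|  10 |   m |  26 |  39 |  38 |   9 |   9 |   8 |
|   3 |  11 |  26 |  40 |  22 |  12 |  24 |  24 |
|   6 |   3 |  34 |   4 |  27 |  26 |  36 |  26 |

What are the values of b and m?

b = 7, m = 23

Row 4 sums to 162 and so does row 5; that's the common total.
In row 1 the known cells total 155, leaving 162 − 155 = 7.
In row 3 the known cells total 139, leaving 162 − 139 = 23.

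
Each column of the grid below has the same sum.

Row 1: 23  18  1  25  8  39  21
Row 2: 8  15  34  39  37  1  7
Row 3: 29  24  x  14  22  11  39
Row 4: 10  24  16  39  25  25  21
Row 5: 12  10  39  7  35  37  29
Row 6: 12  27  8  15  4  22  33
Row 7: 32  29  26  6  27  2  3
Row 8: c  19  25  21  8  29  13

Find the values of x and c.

x = 17, c = 40

The complete columns each total 166.
Column 3 is missing 166 − 149 = 17 (since 1 + 34 + 16 + 39 + 8 + 26 + 25 = 149).
Column 1 is missing 166 − 126 = 40 (since 23 + 8 + 29 + 10 + 12 + 12 + 32 = 126).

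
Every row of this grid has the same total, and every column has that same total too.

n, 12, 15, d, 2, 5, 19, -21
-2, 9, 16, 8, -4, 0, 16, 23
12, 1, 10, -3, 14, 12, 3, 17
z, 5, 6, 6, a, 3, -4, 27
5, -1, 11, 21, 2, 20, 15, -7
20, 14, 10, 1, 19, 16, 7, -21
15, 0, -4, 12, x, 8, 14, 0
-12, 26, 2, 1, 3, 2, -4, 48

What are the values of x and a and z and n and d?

Rows 2 and 3 both sum to 66, so that's the common total.
The known cells in column 4 total 46, leaving 66 − 46 = 20 for the blank.
The known cells in row 1 total 52, leaving 66 − 52 = 14 for the blank.
The known cells in row 7 total 45, leaving 66 − 45 = 21 for the blank.
The known cells in column 5 total 57, leaving 66 − 57 = 9 for the blank.
The known cells in row 4 total 52, leaving 66 − 52 = 14 for the blank.

x = 21, a = 9, z = 14, n = 14, d = 20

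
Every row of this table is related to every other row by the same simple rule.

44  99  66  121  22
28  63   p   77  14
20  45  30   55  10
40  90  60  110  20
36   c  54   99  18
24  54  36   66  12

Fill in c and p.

Each row is a constant multiple of every other row — this is a multiplication table with the headers hidden.
Row 5 is 18/22 = 9/11 times row 1, so its entry in column 2 is 99 × 9/11 = 81.
Row 2 is 14/22 = 7/11 times row 1, so its entry in column 3 is 66 × 7/11 = 42.

c = 81, p = 42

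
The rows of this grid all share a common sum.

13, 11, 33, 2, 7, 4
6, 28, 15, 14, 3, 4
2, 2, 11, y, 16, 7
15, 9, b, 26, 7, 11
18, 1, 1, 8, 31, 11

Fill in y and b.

Rows 2 and 5 both add up to 70, so every row sums to 70.
Row 3: 2 + 2 + 11 + 16 + 7 = 38, so the missing entry is 70 − 38 = 32.
Row 4: 15 + 9 + 26 + 7 + 11 = 68, so the missing entry is 70 − 68 = 2.

y = 32, b = 2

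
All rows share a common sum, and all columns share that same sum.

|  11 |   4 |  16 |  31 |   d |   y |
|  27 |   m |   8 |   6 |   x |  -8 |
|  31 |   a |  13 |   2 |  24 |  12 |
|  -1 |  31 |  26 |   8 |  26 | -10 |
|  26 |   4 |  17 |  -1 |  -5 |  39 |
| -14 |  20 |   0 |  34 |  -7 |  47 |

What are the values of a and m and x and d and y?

Rows 4 and 5 both sum to 80, so that's the common total.
Row 3: 31 + 13 + 2 + 24 + 12 = 82, so its missing entry is 80 − 82 = -2.
Column 2: 4 − 2 + 31 + 4 + 20 = 57, so its missing entry is 80 − 57 = 23.
Row 2: 27 + 23 + 8 + 6 − 8 = 56, so its missing entry is 80 − 56 = 24.
Column 5: 24 + 24 + 26 − 5 − 7 = 62, so its missing entry is 80 − 62 = 18.
Row 1: 11 + 4 + 16 + 31 + 18 = 80, so its missing entry is 80 − 80 = 0.

a = -2, m = 23, x = 24, d = 18, y = 0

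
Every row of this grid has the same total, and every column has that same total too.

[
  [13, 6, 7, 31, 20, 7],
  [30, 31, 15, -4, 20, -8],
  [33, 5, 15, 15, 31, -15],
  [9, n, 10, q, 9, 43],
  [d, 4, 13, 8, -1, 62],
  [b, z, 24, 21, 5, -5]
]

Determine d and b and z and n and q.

d = -2, b = 1, z = 38, n = 0, q = 13

Rows 1 and 2 both sum to 84, so that's the common total.
The known cells in row 5 total 86, leaving 84 − 86 = -2 for the blank.
The known cells in column 4 total 71, leaving 84 − 71 = 13 for the blank.
The known cells in row 4 total 84, leaving 84 − 84 = 0 for the blank.
The known cells in column 2 total 46, leaving 84 − 46 = 38 for the blank.
The known cells in row 6 total 83, leaving 84 − 83 = 1 for the blank.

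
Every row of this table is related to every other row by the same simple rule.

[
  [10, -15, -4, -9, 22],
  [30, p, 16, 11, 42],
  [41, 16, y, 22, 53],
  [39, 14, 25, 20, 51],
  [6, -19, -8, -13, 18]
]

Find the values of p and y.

The difference between any two rows is the same in every column — this is an addition table with the headers hidden.
Row 2 minus row 1 is 30 − 10 = 20, so its entry in column 2 is -15 + 20 = 5.
Row 3 minus row 1 is 41 − 10 = 31, so its entry in column 3 is -4 + 31 = 27.

p = 5, y = 27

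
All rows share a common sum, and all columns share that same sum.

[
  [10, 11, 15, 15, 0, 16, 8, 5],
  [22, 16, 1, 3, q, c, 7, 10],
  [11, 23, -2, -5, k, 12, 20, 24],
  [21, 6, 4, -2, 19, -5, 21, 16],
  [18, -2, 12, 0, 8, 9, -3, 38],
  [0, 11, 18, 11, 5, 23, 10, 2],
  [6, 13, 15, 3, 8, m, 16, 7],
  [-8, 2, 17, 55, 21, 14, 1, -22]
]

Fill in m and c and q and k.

m = 12, c = -1, q = 22, k = -3

Rows 1 and 4 both sum to 80, so that's the common total.
Row 3: 11 + 23 − 2 − 5 + 12 + 20 + 24 = 83, so its missing entry is 80 − 83 = -3.
Column 5: 0 − 3 + 19 + 8 + 5 + 8 + 21 = 58, so its missing entry is 80 − 58 = 22.
Row 7: 6 + 13 + 15 + 3 + 8 + 16 + 7 = 68, so its missing entry is 80 − 68 = 12.
Row 2: 22 + 16 + 1 + 3 + 22 + 7 + 10 = 81, so its missing entry is 80 − 81 = -1.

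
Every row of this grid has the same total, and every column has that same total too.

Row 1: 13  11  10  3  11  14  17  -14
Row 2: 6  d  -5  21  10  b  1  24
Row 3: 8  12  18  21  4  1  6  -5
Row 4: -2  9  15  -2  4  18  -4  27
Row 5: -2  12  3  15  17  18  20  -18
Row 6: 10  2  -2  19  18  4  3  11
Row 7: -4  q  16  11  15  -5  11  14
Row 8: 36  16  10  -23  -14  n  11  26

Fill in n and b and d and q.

Rows 1 and 3 both sum to 65, so that's the common total.
The known cells in row 7 total 58, leaving 65 − 58 = 7 for the blank.
The known cells in column 2 total 69, leaving 65 − 69 = -4 for the blank.
The known cells in row 8 total 62, leaving 65 − 62 = 3 for the blank.
The known cells in row 2 total 53, leaving 65 − 53 = 12 for the blank.

n = 3, b = 12, d = -4, q = 7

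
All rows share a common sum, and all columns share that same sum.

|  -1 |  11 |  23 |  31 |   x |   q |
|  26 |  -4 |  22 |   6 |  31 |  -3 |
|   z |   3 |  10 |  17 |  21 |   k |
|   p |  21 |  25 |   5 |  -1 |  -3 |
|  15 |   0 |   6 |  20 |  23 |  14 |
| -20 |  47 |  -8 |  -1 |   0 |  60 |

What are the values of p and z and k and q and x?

p = 31, z = 27, k = 0, q = 10, x = 4

Rows 2 and 5 both sum to 78, so that's the common total.
Column 5 has 31 + 21 − 1 + 23 + 0 = 74; the blank must be 78 − 74 = 4.
Row 4 has 21 + 25 + 5 − 1 − 3 = 47; the blank must be 78 − 47 = 31.
Column 1 has -1 + 26 + 31 + 15 − 20 = 51; the blank must be 78 − 51 = 27.
Row 1 has -1 + 11 + 23 + 31 + 4 = 68; the blank must be 78 − 68 = 10.
Row 3 has 27 + 3 + 10 + 17 + 21 = 78; the blank must be 78 − 78 = 0.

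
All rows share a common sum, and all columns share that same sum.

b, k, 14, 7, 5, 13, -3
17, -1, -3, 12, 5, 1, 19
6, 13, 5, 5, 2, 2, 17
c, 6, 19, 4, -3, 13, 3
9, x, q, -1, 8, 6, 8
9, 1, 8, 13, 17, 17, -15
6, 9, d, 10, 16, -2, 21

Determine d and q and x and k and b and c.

d = -10, q = 17, x = 3, k = 19, b = -5, c = 8

Rows 2 and 3 both sum to 50, so that's the common total.
Row 7: 6 + 9 + 10 + 16 − 2 + 21 = 60, so its missing entry is 50 − 60 = -10.
Column 3: 14 − 3 + 5 + 19 + 8 − 10 = 33, so its missing entry is 50 − 33 = 17.
Row 4: 6 + 19 + 4 − 3 + 13 + 3 = 42, so its missing entry is 50 − 42 = 8.
Column 1: 17 + 6 + 8 + 9 + 9 + 6 = 55, so its missing entry is 50 − 55 = -5.
Row 1: -5 + 14 + 7 + 5 + 13 − 3 = 31, so its missing entry is 50 − 31 = 19.
Row 5: 9 + 17 − 1 + 8 + 6 + 8 = 47, so its missing entry is 50 − 47 = 3.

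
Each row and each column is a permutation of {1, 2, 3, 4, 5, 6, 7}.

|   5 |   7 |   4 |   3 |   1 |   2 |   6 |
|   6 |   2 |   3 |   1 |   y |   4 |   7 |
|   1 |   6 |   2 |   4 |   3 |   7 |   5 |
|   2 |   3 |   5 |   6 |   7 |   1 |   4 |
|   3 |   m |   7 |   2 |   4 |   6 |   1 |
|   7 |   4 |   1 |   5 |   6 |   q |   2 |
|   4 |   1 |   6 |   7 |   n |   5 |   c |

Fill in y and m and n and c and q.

Cell (6,6): row 6 already has {1, 2, 4, 5, 6, 7} → 3.
Cell (2,5): row 2 already has {1, 2, 3, 4, 6, 7} → 5.
For row 7, column 5: column 5 already has {1, 3, 4, 5, 6, 7}; that leaves 2.
For row 7, column 7: row 7 already has {1, 2, 4, 5, 6, 7}; that leaves 3.
Cell (5,2): row 5 already has {1, 2, 3, 4, 6, 7} → 5.

y = 5, m = 5, n = 2, c = 3, q = 3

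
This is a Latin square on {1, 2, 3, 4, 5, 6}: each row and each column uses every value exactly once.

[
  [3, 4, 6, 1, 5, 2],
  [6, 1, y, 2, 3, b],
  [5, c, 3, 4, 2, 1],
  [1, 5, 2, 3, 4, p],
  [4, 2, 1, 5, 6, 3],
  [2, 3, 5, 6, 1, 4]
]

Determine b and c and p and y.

b = 5, c = 6, p = 6, y = 4

For row 2, column 3: column 3 already has {1, 2, 3, 5, 6}; that leaves 4.
For row 3, column 2: row 3 already has {1, 2, 3, 4, 5}; that leaves 6.
At (row 4, col 6): row 4 already has {1, 2, 3, 4, 5}, so the value is 6.
For row 2, column 6: row 2 already has {1, 2, 3, 4, 6}; that leaves 5.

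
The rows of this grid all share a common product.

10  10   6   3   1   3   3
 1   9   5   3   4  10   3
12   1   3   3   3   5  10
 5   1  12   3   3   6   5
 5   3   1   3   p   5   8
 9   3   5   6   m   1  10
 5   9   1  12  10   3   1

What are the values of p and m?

p = 9, m = 2

Rows 1 and 2 each multiply to 16200, so every row has product 16200.
Row 5: 5×3×1×3×5×8 = 1800, so the missing entry is 16200 ÷ 1800 = 9.
Row 6: 9×3×5×6×1×10 = 8100, so the missing entry is 16200 ÷ 8100 = 2.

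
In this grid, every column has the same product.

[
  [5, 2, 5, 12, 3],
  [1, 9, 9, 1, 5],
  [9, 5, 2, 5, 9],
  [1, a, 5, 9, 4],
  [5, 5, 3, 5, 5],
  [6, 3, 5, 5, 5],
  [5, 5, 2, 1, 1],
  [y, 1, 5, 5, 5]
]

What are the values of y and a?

Columns 4 and 5 each multiply to 67500, so every column has product 67500.
Column 1: 5×1×9×1×5×6×5 = 6750, so the missing entry is 67500 ÷ 6750 = 10.
Column 2: 2×9×5×5×3×5×1 = 6750, so the missing entry is 67500 ÷ 6750 = 10.

y = 10, a = 10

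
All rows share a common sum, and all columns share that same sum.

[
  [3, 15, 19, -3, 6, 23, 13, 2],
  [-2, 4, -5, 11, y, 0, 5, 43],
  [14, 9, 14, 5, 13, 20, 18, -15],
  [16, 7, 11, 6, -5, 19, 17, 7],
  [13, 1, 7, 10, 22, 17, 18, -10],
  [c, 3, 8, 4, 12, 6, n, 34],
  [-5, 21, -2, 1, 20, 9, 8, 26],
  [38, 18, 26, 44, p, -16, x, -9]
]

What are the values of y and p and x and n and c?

Rows 1 and 3 both sum to 78, so that's the common total.
Row 2: -2 + 4 − 5 + 11 + 0 + 5 + 43 = 56, so its missing entry is 78 − 56 = 22.
Column 5: 6 + 22 + 13 − 5 + 22 + 12 + 20 = 90, so its missing entry is 78 − 90 = -12.
Row 8: 38 + 18 + 26 + 44 − 12 − 16 − 9 = 89, so its missing entry is 78 − 89 = -11.
Column 1: 3 − 2 + 14 + 16 + 13 − 5 + 38 = 77, so its missing entry is 78 − 77 = 1.
Row 6: 1 + 3 + 8 + 4 + 12 + 6 + 34 = 68, so its missing entry is 78 − 68 = 10.

y = 22, p = -12, x = -11, n = 10, c = 1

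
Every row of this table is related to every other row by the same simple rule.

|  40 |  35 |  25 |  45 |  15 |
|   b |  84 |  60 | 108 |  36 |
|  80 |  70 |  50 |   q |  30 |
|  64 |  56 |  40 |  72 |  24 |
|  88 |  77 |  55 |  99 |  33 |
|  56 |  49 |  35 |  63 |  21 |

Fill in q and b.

q = 90, b = 96

Each row is a constant multiple of every other row — this is a multiplication table with the headers hidden.
Row 3 is 30/15 = 2/1 times row 1, so its entry in column 4 is 45 × 2/1 = 90.
Row 2 is 36/15 = 12/5 times row 1, so its entry in column 1 is 40 × 12/5 = 96.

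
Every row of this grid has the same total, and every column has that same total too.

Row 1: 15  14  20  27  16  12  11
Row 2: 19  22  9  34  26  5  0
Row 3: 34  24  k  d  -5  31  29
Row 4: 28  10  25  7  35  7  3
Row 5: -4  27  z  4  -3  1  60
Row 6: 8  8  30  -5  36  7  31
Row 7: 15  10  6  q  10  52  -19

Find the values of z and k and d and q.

z = 30, k = -5, d = 7, q = 41

Rows 1 and 2 both sum to 115, so that's the common total.
Row 7 has 15 + 10 + 6 + 10 + 52 − 19 = 74; the blank must be 115 − 74 = 41.
Column 4 has 27 + 34 + 7 + 4 − 5 + 41 = 108; the blank must be 115 − 108 = 7.
Row 5 has -4 + 27 + 4 − 3 + 1 + 60 = 85; the blank must be 115 − 85 = 30.
Row 3 has 34 + 24 + 7 − 5 + 31 + 29 = 120; the blank must be 115 − 120 = -5.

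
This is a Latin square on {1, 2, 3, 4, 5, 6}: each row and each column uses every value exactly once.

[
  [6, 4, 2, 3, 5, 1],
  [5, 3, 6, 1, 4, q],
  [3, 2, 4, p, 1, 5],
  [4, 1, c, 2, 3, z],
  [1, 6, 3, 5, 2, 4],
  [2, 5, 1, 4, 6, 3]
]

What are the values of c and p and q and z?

c = 5, p = 6, q = 2, z = 6

Cell (3,4): row 3 already has {1, 2, 3, 4, 5} → 6.
At (row 4, col 3): column 3 already has {1, 2, 3, 4, 6}, so the value is 5.
Cell (4,6): row 4 already has {1, 2, 3, 4, 5} → 6.
Cell (2,6): row 2 already has {1, 3, 4, 5, 6} → 2.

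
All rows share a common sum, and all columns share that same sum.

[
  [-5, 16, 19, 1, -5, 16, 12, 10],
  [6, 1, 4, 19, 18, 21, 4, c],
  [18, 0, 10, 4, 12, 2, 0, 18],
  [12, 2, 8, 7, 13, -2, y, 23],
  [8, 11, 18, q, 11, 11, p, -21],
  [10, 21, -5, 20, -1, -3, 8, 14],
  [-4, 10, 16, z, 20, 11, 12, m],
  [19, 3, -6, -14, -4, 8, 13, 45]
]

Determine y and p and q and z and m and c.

y = 1, p = 14, q = 12, z = 15, m = -16, c = -9

Rows 1 and 3 both sum to 64, so that's the common total.
The known cells in row 2 total 73, leaving 64 − 73 = -9 for the blank.
The known cells in column 8 total 80, leaving 64 − 80 = -16 for the blank.
The known cells in row 4 total 63, leaving 64 − 63 = 1 for the blank.
The known cells in column 7 total 50, leaving 64 − 50 = 14 for the blank.
The known cells in row 5 total 52, leaving 64 − 52 = 12 for the blank.
The known cells in row 7 total 49, leaving 64 − 49 = 15 for the blank.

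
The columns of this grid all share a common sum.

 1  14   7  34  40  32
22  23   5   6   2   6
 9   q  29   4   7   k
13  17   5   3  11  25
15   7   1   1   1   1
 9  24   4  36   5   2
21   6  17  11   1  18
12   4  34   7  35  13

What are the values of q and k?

q = 7, k = 5

The complete columns each total 102.
Column 2 is missing 102 − 95 = 7 (since 14 + 23 + 17 + 7 + 24 + 6 + 4 = 95).
Column 6 is missing 102 − 97 = 5 (since 32 + 6 + 25 + 1 + 2 + 18 + 13 = 97).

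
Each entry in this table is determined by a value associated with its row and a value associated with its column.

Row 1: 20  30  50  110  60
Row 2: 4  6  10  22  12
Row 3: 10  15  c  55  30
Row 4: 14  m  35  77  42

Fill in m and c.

Each row is a constant multiple of every other row — this is a multiplication table with the headers hidden.
Row 4 is 42/60 = 7/10 times row 1, so its entry in column 2 is 30 × 7/10 = 21.
Row 3 is 30/60 = 1/2 times row 1, so its entry in column 3 is 50 × 1/2 = 25.

m = 21, c = 25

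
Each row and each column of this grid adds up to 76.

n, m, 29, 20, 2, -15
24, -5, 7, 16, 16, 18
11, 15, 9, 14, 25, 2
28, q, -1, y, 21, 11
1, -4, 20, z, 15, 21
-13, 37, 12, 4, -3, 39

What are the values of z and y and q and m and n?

Column 1 has 24 + 11 + 28 + 1 − 13 = 51; the blank must be 76 − 51 = 25.
Row 1 has 25 + 29 + 20 + 2 − 15 = 61; the blank must be 76 − 61 = 15.
Column 2 has 15 − 5 + 15 − 4 + 37 = 58; the blank must be 76 − 58 = 18.
Row 5 has 1 − 4 + 20 + 15 + 21 = 53; the blank must be 76 − 53 = 23.
Row 4 has 28 + 18 − 1 + 21 + 11 = 77; the blank must be 76 − 77 = -1.

z = 23, y = -1, q = 18, m = 15, n = 25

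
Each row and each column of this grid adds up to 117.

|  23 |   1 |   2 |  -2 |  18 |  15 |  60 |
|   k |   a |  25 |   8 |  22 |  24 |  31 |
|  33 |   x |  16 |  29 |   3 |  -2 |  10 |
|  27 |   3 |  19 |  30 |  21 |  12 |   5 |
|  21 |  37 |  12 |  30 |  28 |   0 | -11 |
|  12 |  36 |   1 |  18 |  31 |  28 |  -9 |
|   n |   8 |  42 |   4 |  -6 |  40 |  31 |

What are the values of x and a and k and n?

The known cells in row 3 total 89, leaving 117 − 89 = 28 for the blank.
The known cells in column 2 total 113, leaving 117 − 113 = 4 for the blank.
The known cells in row 2 total 114, leaving 117 − 114 = 3 for the blank.
The known cells in row 7 total 119, leaving 117 − 119 = -2 for the blank.

x = 28, a = 4, k = 3, n = -2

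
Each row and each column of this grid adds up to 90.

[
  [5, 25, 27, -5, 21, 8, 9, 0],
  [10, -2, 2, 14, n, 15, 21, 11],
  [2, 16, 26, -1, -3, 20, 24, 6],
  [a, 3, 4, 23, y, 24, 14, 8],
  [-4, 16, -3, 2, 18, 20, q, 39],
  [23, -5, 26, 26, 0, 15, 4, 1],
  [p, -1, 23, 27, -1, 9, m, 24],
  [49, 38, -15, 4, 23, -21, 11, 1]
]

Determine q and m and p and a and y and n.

q = 2, m = 5, p = 4, a = 1, y = 13, n = 19

Row 5: -4 + 16 − 3 + 2 + 18 + 20 + 39 = 88, so its missing entry is 90 − 88 = 2.
Row 2: 10 − 2 + 2 + 14 + 15 + 21 + 11 = 71, so its missing entry is 90 − 71 = 19.
Column 5: 21 + 19 − 3 + 18 + 0 − 1 + 23 = 77, so its missing entry is 90 − 77 = 13.
Row 4: 3 + 4 + 23 + 13 + 24 + 14 + 8 = 89, so its missing entry is 90 − 89 = 1.
Column 1: 5 + 10 + 2 + 1 − 4 + 23 + 49 = 86, so its missing entry is 90 − 86 = 4.
Row 7: 4 − 1 + 23 + 27 − 1 + 9 + 24 = 85, so its missing entry is 90 − 85 = 5.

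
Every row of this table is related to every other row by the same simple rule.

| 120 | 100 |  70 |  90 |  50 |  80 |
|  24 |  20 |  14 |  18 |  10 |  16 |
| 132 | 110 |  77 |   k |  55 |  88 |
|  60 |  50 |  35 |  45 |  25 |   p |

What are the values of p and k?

p = 40, k = 99

Each row is a constant multiple of every other row — this is a multiplication table with the headers hidden.
Row 4 is 25/50 = 1/2 times row 1, so its entry in column 6 is 80 × 1/2 = 40.
Row 3 is 55/50 = 11/10 times row 1, so its entry in column 4 is 90 × 11/10 = 99.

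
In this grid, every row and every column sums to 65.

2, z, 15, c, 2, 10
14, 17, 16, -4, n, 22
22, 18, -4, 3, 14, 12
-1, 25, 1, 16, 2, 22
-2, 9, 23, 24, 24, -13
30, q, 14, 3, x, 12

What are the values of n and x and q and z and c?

n = 0, x = 23, q = -17, z = 13, c = 23

Column 4 has -4 + 3 + 16 + 24 + 3 = 42; the blank must be 65 − 42 = 23.
Row 1 has 2 + 15 + 23 + 2 + 10 = 52; the blank must be 65 − 52 = 13.
Column 2 has 13 + 17 + 18 + 25 + 9 = 82; the blank must be 65 − 82 = -17.
Row 6 has 30 − 17 + 14 + 3 + 12 = 42; the blank must be 65 − 42 = 23.
Row 2 has 14 + 17 + 16 − 4 + 22 = 65; the blank must be 65 − 65 = 0.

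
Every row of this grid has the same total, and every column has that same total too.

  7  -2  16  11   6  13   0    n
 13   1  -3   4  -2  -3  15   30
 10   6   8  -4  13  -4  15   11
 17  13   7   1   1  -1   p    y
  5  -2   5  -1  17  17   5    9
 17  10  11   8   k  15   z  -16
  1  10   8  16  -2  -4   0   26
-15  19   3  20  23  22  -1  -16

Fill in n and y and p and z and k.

n = 4, y = 7, p = 10, z = 11, k = -1

Rows 2 and 3 both sum to 55, so that's the common total.
The known cells in row 1 total 51, leaving 55 − 51 = 4 for the blank.
The known cells in column 8 total 48, leaving 55 − 48 = 7 for the blank.
The known cells in column 5 total 56, leaving 55 − 56 = -1 for the blank.
The known cells in row 6 total 44, leaving 55 − 44 = 11 for the blank.
The known cells in row 4 total 45, leaving 55 − 45 = 10 for the blank.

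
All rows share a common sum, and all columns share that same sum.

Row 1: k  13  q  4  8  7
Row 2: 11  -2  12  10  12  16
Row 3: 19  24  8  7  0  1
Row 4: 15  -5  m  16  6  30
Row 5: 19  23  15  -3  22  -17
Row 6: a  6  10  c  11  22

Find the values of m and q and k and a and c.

m = -3, q = 17, k = 10, a = -15, c = 25

Rows 2 and 3 both sum to 59, so that's the common total.
The known cells in column 4 total 34, leaving 59 − 34 = 25 for the blank.
The known cells in row 6 total 74, leaving 59 − 74 = -15 for the blank.
The known cells in column 1 total 49, leaving 59 − 49 = 10 for the blank.
The known cells in row 1 total 42, leaving 59 − 42 = 17 for the blank.
The known cells in row 4 total 62, leaving 59 − 62 = -3 for the blank.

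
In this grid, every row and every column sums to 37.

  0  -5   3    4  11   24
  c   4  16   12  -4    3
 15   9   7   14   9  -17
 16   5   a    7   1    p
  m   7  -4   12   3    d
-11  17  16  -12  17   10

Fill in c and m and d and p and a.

The known cells in row 2 total 31, leaving 37 − 31 = 6 for the blank.
The known cells in column 1 total 26, leaving 37 − 26 = 11 for the blank.
The known cells in row 5 total 29, leaving 37 − 29 = 8 for the blank.
The known cells in column 3 total 38, leaving 37 − 38 = -1 for the blank.
The known cells in row 4 total 28, leaving 37 − 28 = 9 for the blank.

c = 6, m = 11, d = 8, p = 9, a = -1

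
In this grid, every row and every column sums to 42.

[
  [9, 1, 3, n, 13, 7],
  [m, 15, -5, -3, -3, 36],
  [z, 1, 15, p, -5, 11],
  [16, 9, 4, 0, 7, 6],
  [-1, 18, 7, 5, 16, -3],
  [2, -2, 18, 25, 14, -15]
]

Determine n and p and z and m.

The known cells in row 2 total 40, leaving 42 − 40 = 2 for the blank.
The known cells in row 1 total 33, leaving 42 − 33 = 9 for the blank.
The known cells in column 4 total 36, leaving 42 − 36 = 6 for the blank.
The known cells in row 3 total 28, leaving 42 − 28 = 14 for the blank.

n = 9, p = 6, z = 14, m = 2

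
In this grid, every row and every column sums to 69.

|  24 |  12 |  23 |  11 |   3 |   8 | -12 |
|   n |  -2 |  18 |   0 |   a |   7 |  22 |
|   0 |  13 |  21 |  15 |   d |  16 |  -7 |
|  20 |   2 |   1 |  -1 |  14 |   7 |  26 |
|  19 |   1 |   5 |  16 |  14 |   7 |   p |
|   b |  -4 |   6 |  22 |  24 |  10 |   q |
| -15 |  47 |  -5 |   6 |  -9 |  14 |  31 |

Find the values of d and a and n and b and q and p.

d = 11, a = 12, n = 12, b = 9, q = 2, p = 7

Row 3 has 0 + 13 + 21 + 15 + 16 − 7 = 58; the blank must be 69 − 58 = 11.
Row 5 has 19 + 1 + 5 + 16 + 14 + 7 = 62; the blank must be 69 − 62 = 7.
Column 5 has 3 + 11 + 14 + 14 + 24 − 9 = 57; the blank must be 69 − 57 = 12.
Column 7 has -12 + 22 − 7 + 26 + 7 + 31 = 67; the blank must be 69 − 67 = 2.
Row 6 has -4 + 6 + 22 + 24 + 10 + 2 = 60; the blank must be 69 − 60 = 9.
Row 2 has -2 + 18 + 0 + 12 + 7 + 22 = 57; the blank must be 69 − 57 = 12.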